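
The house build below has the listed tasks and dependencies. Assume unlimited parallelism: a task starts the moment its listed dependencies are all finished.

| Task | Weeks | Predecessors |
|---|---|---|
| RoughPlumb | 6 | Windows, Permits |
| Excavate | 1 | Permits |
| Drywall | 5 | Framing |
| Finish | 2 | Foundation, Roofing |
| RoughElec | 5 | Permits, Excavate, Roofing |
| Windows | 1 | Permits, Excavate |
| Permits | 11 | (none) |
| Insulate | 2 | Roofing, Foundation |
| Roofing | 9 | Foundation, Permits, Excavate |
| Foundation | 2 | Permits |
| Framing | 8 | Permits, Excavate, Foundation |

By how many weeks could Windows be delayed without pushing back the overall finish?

8

Permits→Foundation→Roofing→RoughElec = 11+2+9+5 = 27 sets the makespan at 27 weeks.
The longest chain containing Windows totals 19 weeks.
Slack of Windows = 20 − 12 = 8 weeks.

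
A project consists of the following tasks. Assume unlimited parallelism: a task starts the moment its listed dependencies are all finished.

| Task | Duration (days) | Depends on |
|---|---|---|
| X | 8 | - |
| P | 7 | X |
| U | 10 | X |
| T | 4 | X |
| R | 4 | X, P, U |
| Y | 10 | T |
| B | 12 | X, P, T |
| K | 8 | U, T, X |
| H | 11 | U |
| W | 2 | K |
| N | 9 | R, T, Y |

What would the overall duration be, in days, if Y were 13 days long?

34

Baseline: X→T→Y→N = 8+4+10+9 = 31 → 31 days.
Y is on the critical path; changing it to 13 makes that path 34 days.
That remains the longest chain; total 34 days.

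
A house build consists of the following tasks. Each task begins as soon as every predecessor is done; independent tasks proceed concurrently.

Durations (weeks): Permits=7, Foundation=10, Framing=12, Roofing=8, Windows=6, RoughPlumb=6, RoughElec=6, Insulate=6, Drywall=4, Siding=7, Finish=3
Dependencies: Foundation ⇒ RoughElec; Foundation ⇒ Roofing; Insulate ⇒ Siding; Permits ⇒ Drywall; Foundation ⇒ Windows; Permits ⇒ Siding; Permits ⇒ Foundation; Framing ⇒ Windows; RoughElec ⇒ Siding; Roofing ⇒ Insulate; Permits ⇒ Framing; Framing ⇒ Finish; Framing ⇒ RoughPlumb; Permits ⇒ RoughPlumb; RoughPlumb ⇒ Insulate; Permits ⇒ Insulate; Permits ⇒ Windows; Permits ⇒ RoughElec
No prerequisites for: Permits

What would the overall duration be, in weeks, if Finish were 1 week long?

Baseline: Permits→Foundation→Roofing→Insulate→Siding = 7+10+8+6+7 = 38 → 38 weeks.
Finish is off the critical path — its longest chain is 22 weeks, giving 16 of slack.
No other chain overtakes it, so the finish is 38 weeks.

38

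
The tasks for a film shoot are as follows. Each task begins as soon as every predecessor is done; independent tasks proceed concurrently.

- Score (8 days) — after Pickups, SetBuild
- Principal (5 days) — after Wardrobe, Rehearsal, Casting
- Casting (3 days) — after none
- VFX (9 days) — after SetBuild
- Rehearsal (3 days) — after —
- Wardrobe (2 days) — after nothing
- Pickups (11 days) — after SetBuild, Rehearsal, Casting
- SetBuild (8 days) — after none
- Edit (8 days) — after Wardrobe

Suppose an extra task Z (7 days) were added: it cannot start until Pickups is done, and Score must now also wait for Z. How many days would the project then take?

Originally the project takes 27 days.
With Z inserted, Score now waits for max(Pickups, SetBuild, Z).
New critical path: SetBuild→Pickups→Z→Score = 8+11+7+8 = 34 ⇒ 34 days.

34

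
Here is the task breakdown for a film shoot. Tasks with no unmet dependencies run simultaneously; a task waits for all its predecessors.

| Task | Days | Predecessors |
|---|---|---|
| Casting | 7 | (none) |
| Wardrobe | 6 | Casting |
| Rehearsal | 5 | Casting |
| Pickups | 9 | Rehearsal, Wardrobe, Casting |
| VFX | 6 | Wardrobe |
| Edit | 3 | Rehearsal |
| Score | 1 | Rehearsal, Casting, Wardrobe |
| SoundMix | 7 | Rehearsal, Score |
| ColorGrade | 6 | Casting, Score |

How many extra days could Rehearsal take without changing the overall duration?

The longest chain is Casting→Wardrobe→Pickups = 7+6+9 = 22; overall finish 22 days.
The longest chain containing Rehearsal totals 21 days.
So Rehearsal can slip 13 − 12 = 1 day.

1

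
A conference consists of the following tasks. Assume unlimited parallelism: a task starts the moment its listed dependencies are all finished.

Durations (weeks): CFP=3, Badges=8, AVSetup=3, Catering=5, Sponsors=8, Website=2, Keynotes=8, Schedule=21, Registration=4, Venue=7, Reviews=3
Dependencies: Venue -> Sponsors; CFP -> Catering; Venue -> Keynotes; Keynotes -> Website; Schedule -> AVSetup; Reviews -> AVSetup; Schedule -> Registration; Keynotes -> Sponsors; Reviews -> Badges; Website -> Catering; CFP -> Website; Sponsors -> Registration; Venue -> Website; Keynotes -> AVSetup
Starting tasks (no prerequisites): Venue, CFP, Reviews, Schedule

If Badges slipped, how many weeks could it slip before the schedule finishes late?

Critical path: Venue→Keynotes→Sponsors→Registration = 7+8+8+4 = 27, so the finish is 27 weeks.
Longest path through Badges: 11 weeks (earliest finish 11, latest finish 27).
Slack of Badges = 19 − 3 = 16 weeks.

16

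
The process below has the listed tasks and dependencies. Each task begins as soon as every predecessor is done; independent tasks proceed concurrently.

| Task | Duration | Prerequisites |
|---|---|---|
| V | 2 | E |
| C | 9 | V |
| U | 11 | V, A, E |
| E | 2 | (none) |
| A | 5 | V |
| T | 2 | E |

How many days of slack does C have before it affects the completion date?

E→V→A→U = 2+2+5+11 = 20 sets the makespan at 20 days.
Longest path through C: 13 days (earliest finish 13, latest finish 20).
So C can slip 20 − 13 = 7 days.

7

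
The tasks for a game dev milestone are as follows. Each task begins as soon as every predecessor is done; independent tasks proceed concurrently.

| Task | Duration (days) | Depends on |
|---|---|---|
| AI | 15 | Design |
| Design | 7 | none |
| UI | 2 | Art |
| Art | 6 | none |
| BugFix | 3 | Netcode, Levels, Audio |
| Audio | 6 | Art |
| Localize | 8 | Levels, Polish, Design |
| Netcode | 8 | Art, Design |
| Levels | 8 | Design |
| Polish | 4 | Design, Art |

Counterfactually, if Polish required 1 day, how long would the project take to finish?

The binding path is Design→Levels→Localize = 7+8+8 = 23; finish at 23 days.
Polish has 4 days of float (longest path through it is 19).
The critical path is still Design→Levels→Localize; finish is now 23 days.

23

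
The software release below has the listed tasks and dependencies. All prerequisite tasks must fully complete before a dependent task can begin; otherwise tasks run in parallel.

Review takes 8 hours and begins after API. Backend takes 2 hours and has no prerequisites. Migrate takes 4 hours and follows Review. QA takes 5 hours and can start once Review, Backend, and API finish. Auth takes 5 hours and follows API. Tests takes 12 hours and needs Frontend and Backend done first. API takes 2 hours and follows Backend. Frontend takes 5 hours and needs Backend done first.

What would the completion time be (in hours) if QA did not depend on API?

With the dependency in place, Backend→Frontend→Tests = 2+5+12 = 19 sets the finish at 19 hours.
Dropping API→QA doesn't change QA's earliest start (12); another predecessor still binds.
New critical path: Backend→Frontend→Tests = 2+5+12 = 19 ⇒ 19 hours.

19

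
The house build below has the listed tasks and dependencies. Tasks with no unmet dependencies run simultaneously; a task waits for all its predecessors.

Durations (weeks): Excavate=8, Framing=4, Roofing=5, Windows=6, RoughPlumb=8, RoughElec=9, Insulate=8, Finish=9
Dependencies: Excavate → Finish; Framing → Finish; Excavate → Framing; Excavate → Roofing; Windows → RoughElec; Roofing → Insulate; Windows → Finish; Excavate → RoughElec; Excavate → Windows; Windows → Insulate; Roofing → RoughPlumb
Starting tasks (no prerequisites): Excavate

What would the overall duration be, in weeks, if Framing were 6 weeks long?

Baseline: Excavate→Windows→RoughElec = 8+6+9 = 23 → 23 weeks.
The longest path through Framing is only 21 weeks, so Framing has float 2.
New critical path: Excavate→Framing→Finish = 8+6+9 = 23 ⇒ 23 weeks.

23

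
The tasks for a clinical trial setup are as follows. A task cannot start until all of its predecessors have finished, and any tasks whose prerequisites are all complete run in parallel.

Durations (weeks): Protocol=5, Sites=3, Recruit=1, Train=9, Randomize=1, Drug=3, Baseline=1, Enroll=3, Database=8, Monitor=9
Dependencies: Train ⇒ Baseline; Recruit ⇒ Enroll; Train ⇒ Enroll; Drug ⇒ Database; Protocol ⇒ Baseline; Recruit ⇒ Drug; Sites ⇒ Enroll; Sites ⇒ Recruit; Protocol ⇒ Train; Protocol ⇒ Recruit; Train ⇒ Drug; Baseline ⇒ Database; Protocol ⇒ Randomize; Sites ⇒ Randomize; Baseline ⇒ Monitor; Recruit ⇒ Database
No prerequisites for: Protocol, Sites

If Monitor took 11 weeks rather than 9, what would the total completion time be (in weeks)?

26

Actual critical path: Protocol→Train→Drug→Database = 5+9+3+8 = 25 ⇒ 25 weeks.
Monitor is off the critical path — its longest chain is 24 weeks, giving 1 of slack.
Now Protocol→Train→Baseline→Monitor = 5+9+1+11 = 26 is longest, so the finish becomes 26 weeks.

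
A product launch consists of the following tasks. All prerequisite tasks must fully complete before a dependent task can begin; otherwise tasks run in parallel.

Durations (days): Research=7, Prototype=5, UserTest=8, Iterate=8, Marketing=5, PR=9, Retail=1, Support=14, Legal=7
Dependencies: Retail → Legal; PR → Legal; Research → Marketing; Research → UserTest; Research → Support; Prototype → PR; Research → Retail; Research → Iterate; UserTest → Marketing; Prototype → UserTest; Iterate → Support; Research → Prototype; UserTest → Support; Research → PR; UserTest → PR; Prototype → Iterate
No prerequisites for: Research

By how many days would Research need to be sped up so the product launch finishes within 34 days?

Current finish: 36 days; target: 34.
Research is on every critical path, so each day cut from Research cuts the finish by one (this holds down to a finish of 30).
Need 36 − 34 = 2 days off Research → Research becomes 5 days, finish becomes 34.

2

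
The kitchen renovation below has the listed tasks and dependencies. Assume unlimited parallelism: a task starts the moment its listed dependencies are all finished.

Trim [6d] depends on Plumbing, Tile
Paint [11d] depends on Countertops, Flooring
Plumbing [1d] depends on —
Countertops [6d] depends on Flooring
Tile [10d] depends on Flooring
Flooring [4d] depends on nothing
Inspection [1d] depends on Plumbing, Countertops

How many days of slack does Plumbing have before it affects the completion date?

The longest chain is Flooring→Countertops→Paint = 4+6+11 = 21; overall finish 21 days.
The longest chain containing Plumbing totals 7 days.
Slack of Plumbing = 14 − 0 = 14 days.

14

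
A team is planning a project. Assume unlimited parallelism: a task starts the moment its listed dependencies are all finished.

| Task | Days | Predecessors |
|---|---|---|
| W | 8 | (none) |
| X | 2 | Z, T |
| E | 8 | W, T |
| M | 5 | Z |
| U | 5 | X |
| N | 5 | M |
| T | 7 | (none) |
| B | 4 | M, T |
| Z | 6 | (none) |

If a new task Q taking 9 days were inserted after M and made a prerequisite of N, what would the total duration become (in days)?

Originally the project takes 16 days.
With Q inserted, N now waits for max(M, Q).
New critical path: Z→M→Q→N = 6+5+9+5 = 25 ⇒ 25 days.

25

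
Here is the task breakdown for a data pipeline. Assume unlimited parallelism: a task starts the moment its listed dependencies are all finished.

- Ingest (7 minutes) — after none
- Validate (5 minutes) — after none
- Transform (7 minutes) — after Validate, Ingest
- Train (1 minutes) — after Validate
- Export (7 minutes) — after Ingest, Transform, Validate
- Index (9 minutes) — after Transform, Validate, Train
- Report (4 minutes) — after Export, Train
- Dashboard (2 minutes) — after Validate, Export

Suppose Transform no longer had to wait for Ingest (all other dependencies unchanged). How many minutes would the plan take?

23

Original critical path: Ingest→Transform→Export→Report = 7+7+7+4 = 25 ⇒ 25 minutes.
Without Ingest→Transform, Transform's earliest start moves from 7 to 5.
After: Validate→Transform→Export→Report = 5+7+7+4 = 23 → 23 minutes.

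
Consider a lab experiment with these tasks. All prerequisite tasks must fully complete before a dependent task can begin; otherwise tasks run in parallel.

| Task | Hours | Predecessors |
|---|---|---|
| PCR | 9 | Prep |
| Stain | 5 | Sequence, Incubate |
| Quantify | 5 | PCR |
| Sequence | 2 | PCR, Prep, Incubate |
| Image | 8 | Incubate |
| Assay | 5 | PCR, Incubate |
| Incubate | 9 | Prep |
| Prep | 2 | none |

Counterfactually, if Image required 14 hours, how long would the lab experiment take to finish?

As given, the longest chain is Prep→Incubate→Image = 2+9+8 = 19, so the finish is 19 hours.
Image lies on that path, so at 14 hours the path becomes 25 hours.
No other chain overtakes it, so the finish is 25 hours.

25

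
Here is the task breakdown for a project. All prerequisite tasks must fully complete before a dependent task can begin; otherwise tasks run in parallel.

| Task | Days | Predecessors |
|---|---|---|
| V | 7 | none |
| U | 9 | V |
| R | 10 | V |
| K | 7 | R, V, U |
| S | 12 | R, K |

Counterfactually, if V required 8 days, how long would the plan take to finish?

37

As given, the longest chain is V→R→K→S = 7+10+7+12 = 36, so the finish is 36 days.
V is on the critical path; changing it to 8 makes that path 37 days.
That remains the longest chain; total 37 days.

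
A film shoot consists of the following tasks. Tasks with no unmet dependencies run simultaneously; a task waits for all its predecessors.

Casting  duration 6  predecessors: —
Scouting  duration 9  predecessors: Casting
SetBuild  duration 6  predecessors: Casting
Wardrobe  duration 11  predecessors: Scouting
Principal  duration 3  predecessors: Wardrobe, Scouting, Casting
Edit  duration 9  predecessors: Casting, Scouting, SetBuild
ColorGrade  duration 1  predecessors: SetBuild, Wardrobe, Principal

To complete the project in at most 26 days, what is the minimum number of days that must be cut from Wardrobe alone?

Current finish: 30 days; target: 26.
Wardrobe is on every critical path, so each day cut from Wardrobe cuts the finish by one (this holds down to a finish of 24).
Need 30 − 26 = 4 days off Wardrobe → Wardrobe becomes 7 days, finish becomes 26.

4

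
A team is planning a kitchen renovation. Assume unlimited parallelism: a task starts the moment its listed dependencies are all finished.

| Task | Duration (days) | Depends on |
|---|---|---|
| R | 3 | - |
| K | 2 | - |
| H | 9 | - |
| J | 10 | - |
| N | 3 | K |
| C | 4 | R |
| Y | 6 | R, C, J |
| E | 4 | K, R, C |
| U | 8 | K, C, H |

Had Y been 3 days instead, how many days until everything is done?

As given, the longest chain is H→U = 9+8 = 17, so the finish is 17 days.
Y is off the critical path — its longest chain is 16 days, giving 1 of slack.
That remains the longest chain; total 17 days.

17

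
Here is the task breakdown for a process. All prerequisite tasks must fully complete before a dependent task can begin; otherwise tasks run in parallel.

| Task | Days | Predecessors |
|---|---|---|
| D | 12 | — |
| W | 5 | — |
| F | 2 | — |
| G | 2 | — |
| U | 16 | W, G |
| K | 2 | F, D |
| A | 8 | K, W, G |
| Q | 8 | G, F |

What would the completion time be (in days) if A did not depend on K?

21

Original critical path: D→K→A = 12+2+8 = 22 ⇒ 22 days.
Without K→A, A's earliest start moves from 14 to 5.
After: W→U = 5+16 = 21 → 21 days.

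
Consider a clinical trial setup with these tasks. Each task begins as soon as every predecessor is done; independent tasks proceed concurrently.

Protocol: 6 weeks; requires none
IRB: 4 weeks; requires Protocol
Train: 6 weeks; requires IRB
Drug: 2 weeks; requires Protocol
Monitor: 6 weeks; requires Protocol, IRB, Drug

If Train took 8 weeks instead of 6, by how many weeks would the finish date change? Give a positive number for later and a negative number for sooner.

Actual critical path: Protocol→IRB→Train = 6+4+6 = 16 ⇒ 16 weeks.
Train lies on that path, so at 8 weeks the path becomes 18 weeks.
No other chain overtakes it, so the finish is 18 weeks.
Change in finish: 18 − 16 = +2 weeks.

2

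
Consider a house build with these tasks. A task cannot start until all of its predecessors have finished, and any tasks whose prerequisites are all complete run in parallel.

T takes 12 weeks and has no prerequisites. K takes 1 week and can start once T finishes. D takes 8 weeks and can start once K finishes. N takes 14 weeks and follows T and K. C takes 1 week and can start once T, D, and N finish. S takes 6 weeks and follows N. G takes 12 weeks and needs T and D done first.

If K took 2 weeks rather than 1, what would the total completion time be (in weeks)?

As given, the longest chain is T→K→D→G = 12+1+8+12 = 33, so the finish is 33 weeks.
K lies on that path, so at 2 weeks the path becomes 34 weeks.
That remains the longest chain; total 34 weeks.

34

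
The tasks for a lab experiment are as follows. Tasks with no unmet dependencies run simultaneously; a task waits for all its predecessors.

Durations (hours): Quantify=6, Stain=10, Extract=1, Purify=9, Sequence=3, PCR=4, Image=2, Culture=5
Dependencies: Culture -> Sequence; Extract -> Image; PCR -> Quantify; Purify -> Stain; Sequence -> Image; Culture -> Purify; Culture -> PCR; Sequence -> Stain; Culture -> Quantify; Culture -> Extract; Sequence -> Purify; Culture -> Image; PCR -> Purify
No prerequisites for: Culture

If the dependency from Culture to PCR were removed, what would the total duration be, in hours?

27

Before: longest chain Culture→PCR→Purify→Stain = 5+4+9+10 = 28, finish 28.
Without Culture→PCR, PCR's earliest start moves from 5 to 0.
New critical path: Culture→Sequence→Purify→Stain = 5+3+9+10 = 27 ⇒ 27 hours.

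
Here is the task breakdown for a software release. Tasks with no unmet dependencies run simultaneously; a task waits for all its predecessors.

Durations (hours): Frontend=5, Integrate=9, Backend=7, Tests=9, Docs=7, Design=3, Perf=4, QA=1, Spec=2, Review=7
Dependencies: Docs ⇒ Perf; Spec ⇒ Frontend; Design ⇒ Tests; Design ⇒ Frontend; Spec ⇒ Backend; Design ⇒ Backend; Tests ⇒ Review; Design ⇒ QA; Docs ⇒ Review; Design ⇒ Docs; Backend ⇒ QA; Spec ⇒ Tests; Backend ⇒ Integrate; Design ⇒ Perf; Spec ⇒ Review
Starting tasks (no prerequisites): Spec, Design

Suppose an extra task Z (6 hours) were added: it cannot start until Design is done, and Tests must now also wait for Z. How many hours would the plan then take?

25

Originally the plan takes 19 hours.
With Z inserted, Tests now waits for max(Design, Spec, Z).
New critical path: Design→Z→Tests→Review = 3+6+9+7 = 25 ⇒ 25 hours.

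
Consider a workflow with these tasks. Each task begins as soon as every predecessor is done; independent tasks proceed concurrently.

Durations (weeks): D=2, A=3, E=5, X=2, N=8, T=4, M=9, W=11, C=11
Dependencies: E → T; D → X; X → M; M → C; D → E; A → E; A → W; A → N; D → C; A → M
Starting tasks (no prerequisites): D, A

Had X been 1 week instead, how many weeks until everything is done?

As given, the longest chain is D→X→M→C = 2+2+9+11 = 24, so the finish is 24 weeks.
X is on the critical path; changing it to 1 makes that path 23 weeks.
No other chain overtakes it, so the finish is 23 weeks.

23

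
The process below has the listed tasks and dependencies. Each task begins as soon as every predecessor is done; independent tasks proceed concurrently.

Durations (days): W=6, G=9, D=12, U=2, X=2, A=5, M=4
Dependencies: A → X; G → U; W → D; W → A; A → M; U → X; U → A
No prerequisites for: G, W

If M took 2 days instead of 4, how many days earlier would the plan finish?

As given, the longest chain is G→U→A→M = 9+2+5+4 = 20, so the finish is 20 days.
Since M is critical, the -2 change carries straight to that chain (now 18 days).
The binding chain switches to G→U→A→X = 9+2+5+2 = 18; finish 18 days.
Change in finish: 18 − 20 = -2 days.

2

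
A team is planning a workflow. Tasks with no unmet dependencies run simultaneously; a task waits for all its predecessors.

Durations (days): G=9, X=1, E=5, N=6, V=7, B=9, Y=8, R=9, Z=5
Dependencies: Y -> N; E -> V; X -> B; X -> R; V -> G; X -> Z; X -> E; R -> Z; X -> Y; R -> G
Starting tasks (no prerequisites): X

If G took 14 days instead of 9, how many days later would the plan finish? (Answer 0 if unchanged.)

The binding path is X→E→V→G = 1+5+7+9 = 22; finish at 22 days.
Since G is critical, the +5 change carries straight to that chain (now 27 days).
No other chain overtakes it, so the finish is 27 days.
Change in finish: 27 − 22 = +5 days.

5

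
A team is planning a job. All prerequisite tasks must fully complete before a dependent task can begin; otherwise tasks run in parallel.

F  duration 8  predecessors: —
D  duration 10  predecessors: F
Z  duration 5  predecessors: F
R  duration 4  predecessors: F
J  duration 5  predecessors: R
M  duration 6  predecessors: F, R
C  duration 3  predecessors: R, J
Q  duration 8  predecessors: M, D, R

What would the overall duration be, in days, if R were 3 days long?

The binding path is F→R→M→Q = 8+4+6+8 = 26; finish at 26 days.
Since R is critical, the -1 change carries straight to that chain (now 25 days).
Now F→D→Q = 8+10+8 = 26 is longest, so the finish becomes 26 days.

26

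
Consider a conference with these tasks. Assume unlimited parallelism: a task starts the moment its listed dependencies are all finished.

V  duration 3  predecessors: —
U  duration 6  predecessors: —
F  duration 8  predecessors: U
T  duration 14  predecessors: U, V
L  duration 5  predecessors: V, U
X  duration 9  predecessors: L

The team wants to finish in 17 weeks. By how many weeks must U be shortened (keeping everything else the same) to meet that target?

Current finish: 20 weeks; target: 17.
U is on every critical path, so each week cut from U cuts the finish by one (this holds down to a finish of 17).
Need 20 − 17 = 3 weeks off U → U becomes 3 weeks, finish becomes 17.

3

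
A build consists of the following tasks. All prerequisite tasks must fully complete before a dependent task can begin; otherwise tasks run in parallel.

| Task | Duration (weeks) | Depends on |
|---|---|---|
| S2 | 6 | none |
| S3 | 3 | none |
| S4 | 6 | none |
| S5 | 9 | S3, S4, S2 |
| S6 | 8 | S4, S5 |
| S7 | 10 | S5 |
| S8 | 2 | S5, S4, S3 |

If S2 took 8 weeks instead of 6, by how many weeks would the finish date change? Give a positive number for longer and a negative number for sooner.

2

The binding path is S2→S5→S7 = 6+9+10 = 25; finish at 25 weeks.
Since S2 is critical, the +2 change carries straight to that chain (now 27 weeks).
The critical path is still S2→S5→S7; finish is now 27 weeks.
Change in finish: 27 − 25 = +2 weeks.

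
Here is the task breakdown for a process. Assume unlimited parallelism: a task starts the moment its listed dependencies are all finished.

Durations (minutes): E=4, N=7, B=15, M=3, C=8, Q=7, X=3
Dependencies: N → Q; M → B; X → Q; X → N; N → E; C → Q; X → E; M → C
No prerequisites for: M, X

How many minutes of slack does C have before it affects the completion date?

Critical path: M→C→Q = 3+8+7 = 18, so the finish is 18 minutes.
C finishes as early as 11 and must finish by 11.
Float = 18 − 18 = 0.

0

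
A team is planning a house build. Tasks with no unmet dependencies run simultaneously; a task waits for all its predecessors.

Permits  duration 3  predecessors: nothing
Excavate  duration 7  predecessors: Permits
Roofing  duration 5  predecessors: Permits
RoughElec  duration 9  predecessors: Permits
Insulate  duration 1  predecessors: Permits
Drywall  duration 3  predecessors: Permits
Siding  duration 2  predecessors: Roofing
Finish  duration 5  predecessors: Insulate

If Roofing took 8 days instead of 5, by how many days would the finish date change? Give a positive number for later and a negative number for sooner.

1

As given, the longest chain is Permits→RoughElec = 3+9 = 12, so the finish is 12 days.
The longest path through Roofing is only 10 days, so Roofing has float 2.
Now Permits→Roofing→Siding = 3+8+2 = 13 is longest, so the finish becomes 13 days.
Change in finish: 13 − 12 = +1 days.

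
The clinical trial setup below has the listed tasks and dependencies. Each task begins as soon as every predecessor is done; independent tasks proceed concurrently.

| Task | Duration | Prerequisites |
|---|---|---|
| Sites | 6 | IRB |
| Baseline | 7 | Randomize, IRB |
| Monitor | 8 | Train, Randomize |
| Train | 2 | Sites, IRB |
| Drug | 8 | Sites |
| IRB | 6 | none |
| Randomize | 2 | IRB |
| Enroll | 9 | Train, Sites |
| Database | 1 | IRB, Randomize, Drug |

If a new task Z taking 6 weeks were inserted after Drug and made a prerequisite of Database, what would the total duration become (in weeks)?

Originally the project takes 23 weeks.
With Z inserted, Database now waits for max(IRB, Randomize, Drug, Z).
New critical path: IRB→Sites→Drug→Z→Database = 6+6+8+6+1 = 27 ⇒ 27 weeks.

27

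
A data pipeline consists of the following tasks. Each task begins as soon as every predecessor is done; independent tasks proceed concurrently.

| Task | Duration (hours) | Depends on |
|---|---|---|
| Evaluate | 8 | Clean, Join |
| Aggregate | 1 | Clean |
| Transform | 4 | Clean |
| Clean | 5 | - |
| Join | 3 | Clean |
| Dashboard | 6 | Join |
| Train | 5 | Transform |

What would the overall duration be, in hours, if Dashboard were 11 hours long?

Actual critical path: Clean→Join→Evaluate = 5+3+8 = 16 ⇒ 16 hours.
Dashboard has 2 hours of float (longest path through it is 14).
New critical path: Clean→Join→Dashboard = 5+3+11 = 19 ⇒ 19 hours.

19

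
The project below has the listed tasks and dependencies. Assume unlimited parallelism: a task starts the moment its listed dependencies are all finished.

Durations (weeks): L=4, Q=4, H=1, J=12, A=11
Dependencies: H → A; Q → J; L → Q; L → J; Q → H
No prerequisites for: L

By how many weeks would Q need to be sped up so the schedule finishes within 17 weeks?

3

Current finish: 20 weeks; target: 17.
Q is on every critical path, so each week cut from Q cuts the finish by one (this holds down to a finish of 17).
Need 20 − 17 = 3 weeks off Q → Q becomes 1 week, finish becomes 17.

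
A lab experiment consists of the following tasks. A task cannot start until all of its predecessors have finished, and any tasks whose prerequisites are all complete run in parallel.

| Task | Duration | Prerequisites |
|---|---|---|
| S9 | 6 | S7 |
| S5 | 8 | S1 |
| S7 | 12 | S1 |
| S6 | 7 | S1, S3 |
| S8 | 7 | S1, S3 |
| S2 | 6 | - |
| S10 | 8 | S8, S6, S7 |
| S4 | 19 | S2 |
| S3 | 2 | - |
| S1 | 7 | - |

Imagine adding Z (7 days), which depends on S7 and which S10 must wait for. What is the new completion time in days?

34

Originally the lab experiment takes 27 days.
With Z inserted, S10 now waits for max(S8, S6, S7, Z).
New critical path: S1→S7→Z→S10 = 7+12+7+8 = 34 ⇒ 34 days.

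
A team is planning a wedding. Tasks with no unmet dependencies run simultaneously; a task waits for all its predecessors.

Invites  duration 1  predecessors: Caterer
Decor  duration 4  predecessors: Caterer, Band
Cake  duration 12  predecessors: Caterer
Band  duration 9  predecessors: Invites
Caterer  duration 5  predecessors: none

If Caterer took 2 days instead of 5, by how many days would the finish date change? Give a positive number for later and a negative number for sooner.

-3

As given, the longest chain is Caterer→Invites→Band→Decor = 5+1+9+4 = 19, so the finish is 19 days.
Caterer lies on that path, so at 2 days the path becomes 16 days.
That remains the longest chain; total 16 days.
Change in finish: 16 − 19 = -3 days.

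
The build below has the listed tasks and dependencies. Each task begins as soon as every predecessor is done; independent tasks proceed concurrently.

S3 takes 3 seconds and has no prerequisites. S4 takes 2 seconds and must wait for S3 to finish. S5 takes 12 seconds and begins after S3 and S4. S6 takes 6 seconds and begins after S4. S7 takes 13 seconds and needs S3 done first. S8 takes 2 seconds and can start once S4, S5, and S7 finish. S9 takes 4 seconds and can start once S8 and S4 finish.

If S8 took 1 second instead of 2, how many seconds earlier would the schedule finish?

1

Actual critical path: S3→S4→S5→S8→S9 = 3+2+12+2+4 = 23 ⇒ 23 seconds.
Since S8 is critical, the -1 change carries straight to that chain (now 22 seconds).
No other chain overtakes it, so the finish is 22 seconds.
Change in finish: 22 − 23 = -1 seconds.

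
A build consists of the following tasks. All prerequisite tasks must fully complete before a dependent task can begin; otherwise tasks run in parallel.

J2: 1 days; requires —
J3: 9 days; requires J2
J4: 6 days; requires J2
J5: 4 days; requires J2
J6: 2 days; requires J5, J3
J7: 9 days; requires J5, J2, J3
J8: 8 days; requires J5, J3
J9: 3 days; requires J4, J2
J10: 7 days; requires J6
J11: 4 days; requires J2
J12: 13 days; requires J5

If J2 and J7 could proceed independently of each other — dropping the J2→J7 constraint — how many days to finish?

Original critical path: J2→J3→J6→J10 = 1+9+2+7 = 19 ⇒ 19 days.
Dropping J2→J7 doesn't change J7's earliest start (10); another predecessor still binds.
New critical path: J2→J3→J6→J10 = 1+9+2+7 = 19 ⇒ 19 days.

19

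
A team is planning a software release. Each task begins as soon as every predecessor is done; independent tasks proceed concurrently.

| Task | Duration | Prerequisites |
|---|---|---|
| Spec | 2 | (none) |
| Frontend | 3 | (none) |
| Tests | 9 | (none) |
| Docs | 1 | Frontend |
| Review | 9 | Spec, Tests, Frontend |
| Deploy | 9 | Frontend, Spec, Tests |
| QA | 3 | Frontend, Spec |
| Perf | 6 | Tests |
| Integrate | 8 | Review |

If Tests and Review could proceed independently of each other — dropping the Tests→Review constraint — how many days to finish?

20

Before: longest chain Tests→Review→Integrate = 9+9+8 = 26, finish 26.
Without Tests→Review, Review's earliest start moves from 9 to 3.
After: Frontend→Review→Integrate = 3+9+8 = 20 → 20 days.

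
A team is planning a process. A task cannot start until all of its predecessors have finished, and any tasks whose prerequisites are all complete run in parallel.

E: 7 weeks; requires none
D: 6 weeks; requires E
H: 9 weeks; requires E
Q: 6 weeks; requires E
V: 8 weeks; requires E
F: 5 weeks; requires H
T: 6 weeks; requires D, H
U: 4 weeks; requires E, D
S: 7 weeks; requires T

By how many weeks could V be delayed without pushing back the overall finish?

E→H→T→S = 7+9+6+7 = 29 sets the makespan at 29 weeks.
V finishes as early as 15 and must finish by 29.
So V can slip 29 − 15 = 14 weeks.

14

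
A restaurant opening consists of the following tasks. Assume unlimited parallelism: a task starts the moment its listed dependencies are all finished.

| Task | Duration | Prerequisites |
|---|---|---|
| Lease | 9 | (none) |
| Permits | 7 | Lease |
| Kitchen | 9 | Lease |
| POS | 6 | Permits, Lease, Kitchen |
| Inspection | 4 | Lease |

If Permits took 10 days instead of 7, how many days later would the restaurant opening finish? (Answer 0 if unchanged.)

Baseline: Lease→Kitchen→POS = 9+9+6 = 24 → 24 days.
Permits has 2 days of float (longest path through it is 22).
The binding chain switches to Lease→Permits→POS = 9+10+6 = 25; finish 25 days.
Change in finish: 25 − 24 = +1 days.

1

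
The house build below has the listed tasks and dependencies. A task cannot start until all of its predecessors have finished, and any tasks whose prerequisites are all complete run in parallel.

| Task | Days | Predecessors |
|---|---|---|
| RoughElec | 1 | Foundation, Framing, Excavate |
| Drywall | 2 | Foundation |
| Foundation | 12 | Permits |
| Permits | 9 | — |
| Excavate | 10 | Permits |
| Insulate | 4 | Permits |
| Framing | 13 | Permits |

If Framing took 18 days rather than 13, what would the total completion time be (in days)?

28

The binding path is Permits→Framing→RoughElec = 9+13+1 = 23; finish at 23 days.
Framing is on the critical path; changing it to 18 makes that path 28 days.
That remains the longest chain; total 28 days.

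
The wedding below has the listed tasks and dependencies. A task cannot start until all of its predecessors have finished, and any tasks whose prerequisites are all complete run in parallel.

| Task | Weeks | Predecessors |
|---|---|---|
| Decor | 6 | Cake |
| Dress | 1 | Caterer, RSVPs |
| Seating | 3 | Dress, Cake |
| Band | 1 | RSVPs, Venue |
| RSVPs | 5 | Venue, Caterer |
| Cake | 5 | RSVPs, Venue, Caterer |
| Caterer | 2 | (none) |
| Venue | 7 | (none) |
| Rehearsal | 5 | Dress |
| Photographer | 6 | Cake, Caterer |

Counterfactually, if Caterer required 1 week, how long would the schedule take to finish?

As given, the longest chain is Venue→RSVPs→Cake→Photographer = 7+5+5+6 = 23, so the finish is 23 weeks.
The longest path through Caterer is only 18 weeks, so Caterer has float 5.
The critical path is still Venue→RSVPs→Cake→Photographer; finish is now 23 weeks.

23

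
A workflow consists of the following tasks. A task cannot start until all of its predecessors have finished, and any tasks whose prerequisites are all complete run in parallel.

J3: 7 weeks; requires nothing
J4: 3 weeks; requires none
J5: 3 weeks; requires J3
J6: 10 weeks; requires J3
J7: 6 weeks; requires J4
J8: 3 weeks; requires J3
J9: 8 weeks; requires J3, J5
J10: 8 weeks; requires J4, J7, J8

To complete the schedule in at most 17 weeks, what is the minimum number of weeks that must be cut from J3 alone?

Current finish: 18 weeks; target: 17.
J3 is on every critical path, so each week cut from J3 cuts the finish by one (this holds down to a finish of 17).
Need 18 − 17 = 1 week off J3 → J3 becomes 6 weeks, finish becomes 17.

1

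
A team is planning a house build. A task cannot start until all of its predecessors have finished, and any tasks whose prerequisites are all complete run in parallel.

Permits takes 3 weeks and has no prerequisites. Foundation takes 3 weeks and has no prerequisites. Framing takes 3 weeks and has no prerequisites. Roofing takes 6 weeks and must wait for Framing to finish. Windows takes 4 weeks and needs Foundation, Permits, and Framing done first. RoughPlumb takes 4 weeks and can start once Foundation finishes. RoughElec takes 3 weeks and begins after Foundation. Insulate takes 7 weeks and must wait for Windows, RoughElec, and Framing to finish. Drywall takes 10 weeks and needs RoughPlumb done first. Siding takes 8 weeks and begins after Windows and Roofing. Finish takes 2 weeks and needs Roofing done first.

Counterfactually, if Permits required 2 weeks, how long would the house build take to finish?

Actual critical path: Foundation→RoughPlumb→Drywall = 3+4+10 = 17 ⇒ 17 weeks.
Permits has 2 weeks of float (longest path through it is 15).
No other chain overtakes it, so the finish is 17 weeks.

17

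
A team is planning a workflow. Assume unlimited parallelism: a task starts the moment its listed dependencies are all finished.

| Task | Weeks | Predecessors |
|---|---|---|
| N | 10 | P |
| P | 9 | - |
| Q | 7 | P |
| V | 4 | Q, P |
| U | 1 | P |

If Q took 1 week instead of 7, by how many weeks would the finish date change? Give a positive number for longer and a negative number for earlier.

-1

Baseline: P→Q→V = 9+7+4 = 20 → 20 weeks.
Q is on the critical path; changing it to 1 makes that path 14 weeks.
Now P→N = 9+10 = 19 is longest, so the finish becomes 19 weeks.
Change in finish: 19 − 20 = -1 weeks.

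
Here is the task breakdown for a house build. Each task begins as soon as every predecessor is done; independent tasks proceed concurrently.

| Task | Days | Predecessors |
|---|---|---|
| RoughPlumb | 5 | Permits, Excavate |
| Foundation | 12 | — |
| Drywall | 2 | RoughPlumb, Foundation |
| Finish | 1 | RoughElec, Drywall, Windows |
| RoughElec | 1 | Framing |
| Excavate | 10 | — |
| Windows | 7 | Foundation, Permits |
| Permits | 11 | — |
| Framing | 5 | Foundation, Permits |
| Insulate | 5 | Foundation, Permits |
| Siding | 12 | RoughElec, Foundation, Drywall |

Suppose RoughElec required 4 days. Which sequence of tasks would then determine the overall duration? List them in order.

Actual critical path: Foundation→Framing→RoughElec→Siding = 12+5+1+12 = 30 ⇒ 30 days.
RoughElec lies on that path, so at 4 days the path becomes 33 days.
The critical path is still Foundation→Framing→RoughElec→Siding; finish is now 33 days.

Foundation, Framing, RoughElec, Siding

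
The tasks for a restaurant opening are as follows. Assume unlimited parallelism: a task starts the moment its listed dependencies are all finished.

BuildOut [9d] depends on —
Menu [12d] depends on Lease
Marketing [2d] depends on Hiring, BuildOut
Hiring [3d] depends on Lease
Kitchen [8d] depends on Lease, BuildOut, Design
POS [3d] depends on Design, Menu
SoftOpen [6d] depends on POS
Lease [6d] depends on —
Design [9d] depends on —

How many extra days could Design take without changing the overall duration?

9

The longest chain is Lease→Menu→POS→SoftOpen = 6+12+3+6 = 27; overall finish 27 days.
Design finishes as early as 9 and must finish by 18.
Slack of Design = 9 − 0 = 9 days.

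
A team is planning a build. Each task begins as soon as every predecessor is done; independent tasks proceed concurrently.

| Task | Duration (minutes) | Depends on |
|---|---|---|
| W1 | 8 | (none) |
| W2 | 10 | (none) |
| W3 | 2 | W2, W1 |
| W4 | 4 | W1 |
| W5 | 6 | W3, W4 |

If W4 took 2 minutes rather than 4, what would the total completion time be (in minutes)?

18

Critical path before the change: W1→W4→W5 = 8+4+6 = 18 giving 18 minutes.
W4 is on the critical path; changing it to 2 makes that path 16 minutes.
New critical path: W2→W3→W5 = 10+2+6 = 18 ⇒ 18 minutes.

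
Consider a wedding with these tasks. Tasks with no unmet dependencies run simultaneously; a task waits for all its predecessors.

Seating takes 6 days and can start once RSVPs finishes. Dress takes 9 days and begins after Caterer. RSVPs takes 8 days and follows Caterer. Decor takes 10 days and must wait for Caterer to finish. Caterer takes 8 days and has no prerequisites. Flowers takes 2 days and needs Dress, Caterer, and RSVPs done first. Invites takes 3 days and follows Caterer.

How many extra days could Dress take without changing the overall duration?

Caterer→RSVPs→Seating = 8+8+6 = 22 sets the makespan at 22 days.
Longest path through Dress: 19 days (earliest finish 17, latest finish 20).
Slack of Dress = 11 − 8 = 3 days.

3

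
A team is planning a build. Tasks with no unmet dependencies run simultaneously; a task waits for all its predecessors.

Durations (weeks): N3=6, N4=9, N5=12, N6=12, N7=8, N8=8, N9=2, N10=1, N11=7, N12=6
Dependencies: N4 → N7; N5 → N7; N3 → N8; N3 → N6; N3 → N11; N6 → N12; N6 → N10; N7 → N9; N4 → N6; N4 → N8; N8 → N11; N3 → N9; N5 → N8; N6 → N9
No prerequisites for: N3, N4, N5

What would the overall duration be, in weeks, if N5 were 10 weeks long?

27

Actual critical path: N5→N8→N11 = 12+8+7 = 27 ⇒ 27 weeks.
N5 is on the critical path; changing it to 10 makes that path 25 weeks.
The binding chain switches to N4→N6→N12 = 9+12+6 = 27; finish 27 weeks.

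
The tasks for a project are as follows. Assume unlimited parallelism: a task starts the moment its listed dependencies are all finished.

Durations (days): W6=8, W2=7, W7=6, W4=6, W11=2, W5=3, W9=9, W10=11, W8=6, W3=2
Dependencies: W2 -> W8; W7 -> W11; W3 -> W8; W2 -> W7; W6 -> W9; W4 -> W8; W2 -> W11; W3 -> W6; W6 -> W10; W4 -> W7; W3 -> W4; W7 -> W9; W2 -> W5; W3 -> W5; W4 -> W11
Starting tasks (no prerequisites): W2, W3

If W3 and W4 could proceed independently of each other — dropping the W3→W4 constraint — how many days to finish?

22

Original critical path: W3→W4→W7→W9 = 2+6+6+9 = 23 ⇒ 23 days.
Without W3→W4, W4's earliest start moves from 2 to 0.
New critical path: W2→W7→W9 = 7+6+9 = 22 ⇒ 22 days.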